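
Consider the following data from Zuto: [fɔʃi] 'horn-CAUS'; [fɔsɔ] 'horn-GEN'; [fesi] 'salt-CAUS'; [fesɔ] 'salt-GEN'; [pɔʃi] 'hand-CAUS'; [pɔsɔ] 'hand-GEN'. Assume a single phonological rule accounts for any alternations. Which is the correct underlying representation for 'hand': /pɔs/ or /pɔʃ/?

'hand' shows [ʃ] ~ [s] at the end of the stem ([pɔʃi] vs [pɔsɔ]).
Compare 'salt', with invariant [s] in [fesi] and [fesɔ]: an analysis with underlying /s/ and a rule producing [ʃ] before the CAUS suffix would wrongly predict alternation here too.
Therefore /ʃ/ is basic and [s] is derived by depalatalization (palato-alveolar /ʃ/ becomes [s] when no front vowel follows).

/pɔʃ/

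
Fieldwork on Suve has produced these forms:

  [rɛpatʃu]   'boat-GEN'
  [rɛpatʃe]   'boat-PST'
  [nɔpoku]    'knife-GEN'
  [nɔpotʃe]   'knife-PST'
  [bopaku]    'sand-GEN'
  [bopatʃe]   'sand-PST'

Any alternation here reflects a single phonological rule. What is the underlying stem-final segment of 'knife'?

In [nɔpoku] and [nɔpotʃe] the final segment of 'knife' alternates: [k] ~ [tʃ].
If /tʃ/ were underlying and a rule turned it into [k] before the GEN suffix, 'boat' would also alternate; but it has [tʃ] in both [rɛpatʃu] and [rɛpatʃe].
Therefore /k/ is basic and [tʃ] is derived by palatalization before a front vowel (/k/ becomes palato-alveolar [tʃ] before a front vowel).

/k/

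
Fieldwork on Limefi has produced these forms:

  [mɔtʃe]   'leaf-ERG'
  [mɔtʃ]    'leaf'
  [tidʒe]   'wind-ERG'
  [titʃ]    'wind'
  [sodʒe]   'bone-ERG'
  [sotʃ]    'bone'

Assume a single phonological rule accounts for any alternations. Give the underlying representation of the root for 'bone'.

/sodʒ/

'bone' shows [dʒ] ~ [tʃ] at the end of the stem ([sodʒe] vs [sotʃ]).
Compare 'leaf', with invariant [tʃ] in [mɔtʃe] and [mɔtʃ]: an analysis with underlying /tʃ/ and a rule producing [dʒ] before the ERG suffix would wrongly predict alternation here too.
The underlying segment must be /dʒ/; voiced obstruents become voiceless word-finally, yielding [tʃ] there.
The underlying form of 'bone' is therefore /sodʒ/.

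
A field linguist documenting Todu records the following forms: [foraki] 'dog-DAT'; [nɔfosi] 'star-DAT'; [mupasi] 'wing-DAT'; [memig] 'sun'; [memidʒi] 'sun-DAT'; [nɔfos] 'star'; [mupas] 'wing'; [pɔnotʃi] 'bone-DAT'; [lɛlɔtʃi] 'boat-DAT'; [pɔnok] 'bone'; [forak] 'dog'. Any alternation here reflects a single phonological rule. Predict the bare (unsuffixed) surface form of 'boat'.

[lɛlɔk]

The root 'bone' surfaces as [pɔnotʃi] and [pɔnok], with a stem-final [tʃ] ~ [k] alternation.
But 'dog' keeps [k] in both environments ([foraki], [forak]), so there is no rule changing /k/ to [tʃ] before the DAT suffix.
So /tʃ/ is underlying, and a rule of depalatalization — palato-alveolar /tʃ/ and /dʒ/ become [k] and [g] when no front vowel follows — gives [k].
From [lɛlɔtʃi] the stem 'boat' is /lɛlɔtʃ/; when no front vowel follows this yields [lɛlɔk].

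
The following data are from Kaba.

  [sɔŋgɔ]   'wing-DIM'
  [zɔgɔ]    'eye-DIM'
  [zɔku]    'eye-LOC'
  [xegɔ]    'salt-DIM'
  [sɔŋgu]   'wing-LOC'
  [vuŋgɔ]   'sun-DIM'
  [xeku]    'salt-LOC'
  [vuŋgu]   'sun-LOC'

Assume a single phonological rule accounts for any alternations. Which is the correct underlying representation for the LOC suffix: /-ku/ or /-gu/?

The LOC morpheme has two allomorphs, [-gu] and [-ku].
The DIM suffix, which begins with [g], is invariant after every stem; so [g] is not altered by any rule here.
So the underlying form is /-ku/, and voiceless stops become voiced after a nasal.

/-ku/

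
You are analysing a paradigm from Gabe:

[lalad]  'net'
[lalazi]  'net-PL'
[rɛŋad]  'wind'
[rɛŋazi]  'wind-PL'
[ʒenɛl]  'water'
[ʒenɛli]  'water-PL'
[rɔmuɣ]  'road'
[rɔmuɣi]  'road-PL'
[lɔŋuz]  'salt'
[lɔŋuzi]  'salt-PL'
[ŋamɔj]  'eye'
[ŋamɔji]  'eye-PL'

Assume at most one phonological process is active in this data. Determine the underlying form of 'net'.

/lalad/

The stem for 'net' ends in [d] in [lalad] but [z] in [lalazi].
If /z/ were underlying and a rule turned it into [d] in isolation, 'salt' would also alternate; but it has [z] in both [lɔŋuz] and [lɔŋuzi].
The alternation reflects intervocalic spirantization: voiced stops become fricatives between vowels. /d/ is underlying.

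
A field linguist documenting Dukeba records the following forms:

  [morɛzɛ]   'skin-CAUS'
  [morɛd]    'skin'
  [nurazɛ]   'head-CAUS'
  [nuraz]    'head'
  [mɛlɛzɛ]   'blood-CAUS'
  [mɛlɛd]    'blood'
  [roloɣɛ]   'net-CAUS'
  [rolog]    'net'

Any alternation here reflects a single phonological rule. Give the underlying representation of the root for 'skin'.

/morɛd/

In [morɛzɛ] and [morɛd] the final segment of 'skin' alternates: [z] ~ [d].
If /z/ were underlying and a rule turned it into [d] in isolation, 'head' would also alternate; but it has [z] in both [nurazɛ] and [nuraz].
The alternation reflects intervocalic spirantization: voiced stops become fricatives between vowels. /d/ is underlying.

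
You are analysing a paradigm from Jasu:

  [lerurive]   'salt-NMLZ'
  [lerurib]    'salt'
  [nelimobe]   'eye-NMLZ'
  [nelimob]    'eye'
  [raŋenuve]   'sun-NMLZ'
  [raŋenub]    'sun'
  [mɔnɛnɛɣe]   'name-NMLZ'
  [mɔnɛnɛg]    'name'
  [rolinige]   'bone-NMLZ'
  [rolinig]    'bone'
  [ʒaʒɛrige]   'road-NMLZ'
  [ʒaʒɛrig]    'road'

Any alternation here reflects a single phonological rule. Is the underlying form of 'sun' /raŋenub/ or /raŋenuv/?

'sun' shows [v] ~ [b] at the end of the stem ([raŋenuve] vs [raŋenub]).
Compare 'eye', with invariant [b] in [nelimobe] and [nelimob]: an analysis with underlying /b/ and a rule producing [v] before the NMLZ suffix would wrongly predict alternation here too.
Therefore /v/ is basic and [b] is derived by word-final hardening (voiced fricatives become stops word-finally).

/raŋenuv/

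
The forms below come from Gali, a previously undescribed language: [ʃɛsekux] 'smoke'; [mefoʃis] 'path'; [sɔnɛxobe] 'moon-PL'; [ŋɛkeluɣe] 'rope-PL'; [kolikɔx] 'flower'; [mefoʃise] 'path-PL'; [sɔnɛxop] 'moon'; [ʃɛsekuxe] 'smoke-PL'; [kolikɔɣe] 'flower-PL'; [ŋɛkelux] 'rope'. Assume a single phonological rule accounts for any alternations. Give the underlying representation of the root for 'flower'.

/kolikɔɣ/

'flower' shows [ɣ] ~ [x] at the end of the stem ([kolikɔɣe] vs [kolikɔx]).
Compare 'smoke', with invariant [x] in [ʃɛsekuxe] and [ʃɛsekux]: an analysis with underlying /x/ and a rule producing [ɣ] before the PL suffix would wrongly predict alternation here too.
Therefore /ɣ/ is basic and [x] is derived by word-final obstruent devoicing (voiced obstruents become voiceless word-finally).
So 'flower' = /kolikɔɣ/.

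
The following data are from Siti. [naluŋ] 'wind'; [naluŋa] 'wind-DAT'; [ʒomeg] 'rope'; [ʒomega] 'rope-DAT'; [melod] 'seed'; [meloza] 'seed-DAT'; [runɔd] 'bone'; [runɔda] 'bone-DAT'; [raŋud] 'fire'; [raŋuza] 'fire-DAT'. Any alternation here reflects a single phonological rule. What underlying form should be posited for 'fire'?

/raŋuz/

In [raŋud] and [raŋuza] the final segment of 'fire' alternates: [d] ~ [z].
If /d/ were underlying and a rule turned it into [z] before the DAT suffix, 'bone' would also alternate; but it has [d] in both [runɔd] and [runɔda].
The alternation reflects word-final hardening: voiced fricatives become stops word-finally. /z/ is underlying.
The underlying form of 'fire' is therefore /raŋuz/.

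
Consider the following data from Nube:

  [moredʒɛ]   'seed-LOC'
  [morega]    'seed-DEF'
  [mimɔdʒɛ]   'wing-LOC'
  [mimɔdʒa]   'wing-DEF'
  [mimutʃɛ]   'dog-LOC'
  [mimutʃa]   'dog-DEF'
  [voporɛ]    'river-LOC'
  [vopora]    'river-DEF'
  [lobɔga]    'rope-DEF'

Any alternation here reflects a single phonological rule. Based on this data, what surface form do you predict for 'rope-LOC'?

The stem for 'seed' ends in [dʒ] in [moredʒɛ] but [g] in [morega].
The stem 'wing' ([mimɔdʒɛ], [mimɔdʒa]) shows [dʒ] unchanged in both environments, so [dʒ] cannot be basic with [g] derived before the DEF suffix.
The underlying segment must be /g/; /g/ becomes palato-alveolar [dʒ] before a front vowel, yielding [dʒ] there.
From [lobɔga] the stem 'rope' is /lobɔg/; before a front vowel this yields [lobɔdʒɛ].

[lobɔdʒɛ]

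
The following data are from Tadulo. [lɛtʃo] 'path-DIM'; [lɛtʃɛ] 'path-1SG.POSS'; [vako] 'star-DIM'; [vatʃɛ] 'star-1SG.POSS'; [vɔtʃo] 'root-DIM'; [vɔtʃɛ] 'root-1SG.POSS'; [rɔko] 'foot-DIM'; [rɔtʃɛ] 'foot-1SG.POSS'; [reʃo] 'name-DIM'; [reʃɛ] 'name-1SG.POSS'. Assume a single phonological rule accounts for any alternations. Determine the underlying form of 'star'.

'star' shows [k] ~ [tʃ] at the end of the stem ([vako] vs [vatʃɛ]).
Compare 'path', with invariant [tʃ] in [lɛtʃo] and [lɛtʃɛ]: an analysis with underlying /tʃ/ and a rule producing [k] before the DIM suffix would wrongly predict alternation here too.
Therefore /k/ is basic and [tʃ] is derived by palatalization before a front vowel (/k/ becomes palato-alveolar [tʃ] before a front vowel).
Hence 'star' is /vak/ underlyingly.

/vak/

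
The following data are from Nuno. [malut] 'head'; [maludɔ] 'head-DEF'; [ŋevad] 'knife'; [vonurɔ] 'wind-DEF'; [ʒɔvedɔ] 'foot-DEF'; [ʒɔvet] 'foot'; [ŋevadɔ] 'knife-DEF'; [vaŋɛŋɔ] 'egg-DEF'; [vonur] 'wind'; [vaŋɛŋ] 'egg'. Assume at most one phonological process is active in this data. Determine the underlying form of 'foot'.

/ʒɔvet/

The stem for 'foot' ends in [d] in [ʒɔvedɔ] but [t] in [ʒɔvet].
If /d/ were underlying and a rule turned it into [t] in isolation, 'knife' would also alternate; but it has [d] in both [ŋevadɔ] and [ŋevad].
The underlying segment must be /t/; voiceless stops become voiced between vowels, yielding [d] there.
So 'foot' = /ʒɔvet/.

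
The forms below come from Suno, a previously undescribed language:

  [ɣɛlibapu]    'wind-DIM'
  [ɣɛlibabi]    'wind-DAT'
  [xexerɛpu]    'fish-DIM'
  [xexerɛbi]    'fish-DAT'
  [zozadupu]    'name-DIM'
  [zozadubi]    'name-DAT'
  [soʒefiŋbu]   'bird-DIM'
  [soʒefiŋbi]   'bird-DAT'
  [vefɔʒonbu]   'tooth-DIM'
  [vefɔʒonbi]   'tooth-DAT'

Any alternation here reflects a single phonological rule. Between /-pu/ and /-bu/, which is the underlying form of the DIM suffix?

The DIM suffix surfaces as [-bu] and [-pu], depending on the final segment of the stem.
By contrast the DAT suffix keeps its initial [b] throughout — that segment must be underlying.
The DIM suffix is therefore /-pu/ underlyingly, with post-nasal voicing: voiceless stops become voiced after a nasal.

/-pu/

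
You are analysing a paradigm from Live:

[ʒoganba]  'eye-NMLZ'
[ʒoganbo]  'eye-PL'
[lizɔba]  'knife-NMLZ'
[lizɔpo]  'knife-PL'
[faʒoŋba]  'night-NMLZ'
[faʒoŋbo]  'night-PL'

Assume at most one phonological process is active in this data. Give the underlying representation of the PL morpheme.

/-po/

The PL suffix surfaces as [-bo] and [-po], depending on the final segment of the stem.
By contrast the NMLZ suffix keeps its initial [b] throughout — that segment must be underlying.
So the underlying form is /-po/, and voiceless stops become voiced after a nasal.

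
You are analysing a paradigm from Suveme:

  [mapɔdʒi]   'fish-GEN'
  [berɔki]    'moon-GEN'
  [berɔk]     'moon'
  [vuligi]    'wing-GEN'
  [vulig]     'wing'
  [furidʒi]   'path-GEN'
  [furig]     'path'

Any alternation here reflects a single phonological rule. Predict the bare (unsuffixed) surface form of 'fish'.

[mapɔg]

The root 'path' surfaces as [furidʒi] and [furig], with a stem-final [dʒ] ~ [g] alternation.
Compare 'wing', with invariant [g] in [vuligi] and [vulig]: an analysis with underlying /g/ and a rule producing [dʒ] before the GEN suffix would wrongly predict alternation here too.
Therefore /dʒ/ is basic and [g] is derived by depalatalization (palato-alveolar /dʒ/ becomes [g] when no front vowel follows).
The one attested form of 'fish', [mapɔdʒi], shows underlying /mapɔdʒ/. Applying the same rule when no front vowel follows gives [mapɔg].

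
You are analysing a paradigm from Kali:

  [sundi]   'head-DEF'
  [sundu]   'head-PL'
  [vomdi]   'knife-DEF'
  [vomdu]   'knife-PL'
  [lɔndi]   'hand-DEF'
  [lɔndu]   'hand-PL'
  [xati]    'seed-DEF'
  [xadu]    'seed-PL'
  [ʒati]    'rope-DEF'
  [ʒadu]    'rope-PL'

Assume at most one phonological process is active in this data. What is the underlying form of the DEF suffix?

The DEF morpheme has two allomorphs, [-di] and [-ti].
By contrast the PL suffix keeps its initial [d] throughout — that segment must be underlying.
So the underlying form is /-ti/, and voiceless stops become voiced after a nasal.

/-ti/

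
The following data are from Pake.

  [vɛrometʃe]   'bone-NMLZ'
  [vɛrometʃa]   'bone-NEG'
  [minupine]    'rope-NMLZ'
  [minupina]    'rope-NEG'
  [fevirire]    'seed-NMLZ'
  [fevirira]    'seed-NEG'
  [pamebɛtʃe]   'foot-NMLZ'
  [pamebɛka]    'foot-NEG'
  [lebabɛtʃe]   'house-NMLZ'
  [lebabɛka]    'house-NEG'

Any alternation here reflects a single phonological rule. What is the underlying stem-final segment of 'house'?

'house' shows [tʃ] ~ [k] at the end of the stem ([lebabɛtʃe] vs [lebabɛka]).
But 'bone' keeps [tʃ] in both environments ([vɛrometʃe], [vɛrometʃa]), so there is no rule changing /tʃ/ to [k] before the NEG suffix.
The underlying segment must be /k/; /k/ becomes palato-alveolar [tʃ] before a front vowel, yielding [tʃ] there.

/k/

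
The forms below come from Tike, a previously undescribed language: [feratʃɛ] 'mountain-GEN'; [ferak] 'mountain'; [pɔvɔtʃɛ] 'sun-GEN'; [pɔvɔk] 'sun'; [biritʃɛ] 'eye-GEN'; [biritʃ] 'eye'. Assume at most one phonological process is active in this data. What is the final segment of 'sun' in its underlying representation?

/k/

The stem for 'sun' ends in [tʃ] in [pɔvɔtʃɛ] but [k] in [pɔvɔk].
But 'eye' keeps [tʃ] in both environments ([biritʃɛ], [biritʃ]), so there is no rule changing /tʃ/ to [k] in isolation.
The alternation reflects palatalization before a front vowel: /k/ becomes palato-alveolar [tʃ] before a front vowel. /k/ is underlying.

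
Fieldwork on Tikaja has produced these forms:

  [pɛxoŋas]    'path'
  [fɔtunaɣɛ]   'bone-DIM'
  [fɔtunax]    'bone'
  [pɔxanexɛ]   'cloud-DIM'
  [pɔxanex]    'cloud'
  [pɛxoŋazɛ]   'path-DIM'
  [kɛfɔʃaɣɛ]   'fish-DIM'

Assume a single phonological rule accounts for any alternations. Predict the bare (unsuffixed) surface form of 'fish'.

[kɛfɔʃax]

In [fɔtunax] and [fɔtunaɣɛ] the final segment of 'bone' alternates: [x] ~ [ɣ].
But 'cloud' keeps [x] in both environments ([pɔxanex], [pɔxanexɛ]), so there is no rule changing /x/ to [ɣ] before the DIM suffix.
The alternation reflects word-final obstruent devoicing: voiced obstruents become voiceless word-finally. /ɣ/ is underlying.
From [kɛfɔʃaɣɛ] the stem 'fish' is /kɛfɔʃaɣ/; word-finally this yields [kɛfɔʃax].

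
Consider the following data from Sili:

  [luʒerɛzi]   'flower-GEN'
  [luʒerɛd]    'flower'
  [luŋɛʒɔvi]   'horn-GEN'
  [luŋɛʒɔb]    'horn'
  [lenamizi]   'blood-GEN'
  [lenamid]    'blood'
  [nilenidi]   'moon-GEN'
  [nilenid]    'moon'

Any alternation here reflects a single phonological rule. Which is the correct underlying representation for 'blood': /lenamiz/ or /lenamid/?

/lenamiz/

The stem for 'blood' ends in [z] in [lenamizi] but [d] in [lenamid].
If /d/ were underlying and a rule turned it into [z] before the GEN suffix, 'moon' would also alternate; but it has [d] in both [nilenidi] and [nilenid].
The underlying segment must be /z/; voiced fricatives become stops word-finally, yielding [d] there.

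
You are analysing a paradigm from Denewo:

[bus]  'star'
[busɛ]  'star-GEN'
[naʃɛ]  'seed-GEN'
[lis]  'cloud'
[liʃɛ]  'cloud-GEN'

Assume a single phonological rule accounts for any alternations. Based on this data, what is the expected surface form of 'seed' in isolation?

[nas]

The root 'cloud' surfaces as [lis] and [liʃɛ], with a stem-final [s] ~ [ʃ] alternation.
But 'star' keeps [s] in both environments ([bus], [busɛ]), so there is no rule changing /s/ to [ʃ] before the GEN suffix.
So /ʃ/ is underlying, and a rule of depalatalization — palato-alveolar /ʃ/ becomes [s] when no front vowel follows — gives [s].
The one attested form of 'seed', [naʃɛ], shows underlying /naʃ/. Applying the same rule when no front vowel follows gives [nas].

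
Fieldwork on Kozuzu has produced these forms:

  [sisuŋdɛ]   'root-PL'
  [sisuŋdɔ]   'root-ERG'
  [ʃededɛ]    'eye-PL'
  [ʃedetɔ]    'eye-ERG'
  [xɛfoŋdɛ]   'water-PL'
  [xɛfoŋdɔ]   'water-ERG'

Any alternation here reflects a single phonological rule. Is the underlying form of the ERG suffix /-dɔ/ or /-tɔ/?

The ERG morpheme has two allomorphs, [-dɔ] and [-tɔ].
By contrast the PL suffix keeps its initial [d] throughout — that segment must be underlying.
The ERG suffix is therefore /-tɔ/ underlyingly, with post-nasal voicing: voiceless stops become voiced after a nasal.

/-tɔ/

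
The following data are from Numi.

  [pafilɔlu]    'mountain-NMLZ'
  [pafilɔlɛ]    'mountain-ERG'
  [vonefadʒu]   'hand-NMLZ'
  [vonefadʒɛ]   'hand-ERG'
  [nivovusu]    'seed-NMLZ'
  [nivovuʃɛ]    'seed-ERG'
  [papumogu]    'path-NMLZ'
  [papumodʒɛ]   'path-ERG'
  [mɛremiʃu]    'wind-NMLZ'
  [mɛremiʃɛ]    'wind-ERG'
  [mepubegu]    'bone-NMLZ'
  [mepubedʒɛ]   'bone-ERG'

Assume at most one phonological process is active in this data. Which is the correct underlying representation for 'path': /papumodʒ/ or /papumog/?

/papumog/

In [papumogu] and [papumodʒɛ] the final segment of 'path' alternates: [g] ~ [dʒ].
Compare 'hand', with invariant [dʒ] in [vonefadʒu] and [vonefadʒɛ]: an analysis with underlying /dʒ/ and a rule producing [g] before the NMLZ suffix would wrongly predict alternation here too.
So /g/ is underlying, and a rule of palatalization before a front vowel — /g/ and /s/ become palato-alveolar [dʒ] and [ʃ] before a front vowel — gives [dʒ].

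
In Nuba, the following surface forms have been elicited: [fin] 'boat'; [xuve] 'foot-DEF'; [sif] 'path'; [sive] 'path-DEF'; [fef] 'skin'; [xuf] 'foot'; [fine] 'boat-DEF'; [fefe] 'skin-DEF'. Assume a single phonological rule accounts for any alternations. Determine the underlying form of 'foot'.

/xuv/

'foot' shows [f] ~ [v] at the end of the stem ([xuf] vs [xuve]).
But 'skin' keeps [f] in both environments ([fef], [fefe]), so there is no rule changing /f/ to [v] before the DEF suffix.
The alternation reflects word-final obstruent devoicing: voiced obstruents become voiceless word-finally. /v/ is underlying.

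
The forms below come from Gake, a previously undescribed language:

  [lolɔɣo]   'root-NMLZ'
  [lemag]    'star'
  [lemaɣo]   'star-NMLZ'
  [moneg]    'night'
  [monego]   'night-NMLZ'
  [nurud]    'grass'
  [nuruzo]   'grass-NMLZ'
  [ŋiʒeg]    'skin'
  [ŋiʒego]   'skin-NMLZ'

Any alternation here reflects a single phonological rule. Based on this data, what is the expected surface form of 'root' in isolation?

[lolɔg]

The root 'star' surfaces as [lemag] and [lemaɣo], with a stem-final [g] ~ [ɣ] alternation.
The stem 'night' ([moneg], [monego]) shows [g] unchanged in both environments, so [g] cannot be basic with [ɣ] derived before the NMLZ suffix.
The underlying segment must be /ɣ/; voiced fricatives become stops word-finally, yielding [g] there.
From [lolɔɣo] the stem 'root' is /lolɔɣ/; word-finally this yields [lolɔg].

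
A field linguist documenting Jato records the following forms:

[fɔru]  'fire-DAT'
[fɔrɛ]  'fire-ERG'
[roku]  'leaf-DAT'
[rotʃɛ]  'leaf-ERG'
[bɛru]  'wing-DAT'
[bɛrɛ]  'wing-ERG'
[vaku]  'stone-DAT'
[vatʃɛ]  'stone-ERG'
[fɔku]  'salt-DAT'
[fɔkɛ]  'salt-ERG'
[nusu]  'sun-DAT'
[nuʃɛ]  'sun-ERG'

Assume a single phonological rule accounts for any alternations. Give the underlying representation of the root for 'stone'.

In [vaku] and [vatʃɛ] the final segment of 'stone' alternates: [k] ~ [tʃ].
The stem 'salt' ([fɔku], [fɔkɛ]) shows [k] unchanged in both environments, so [k] cannot be basic with [tʃ] derived before the ERG suffix.
So /tʃ/ is underlying, and a rule of depalatalization — palato-alveolar /tʃ/ and /ʃ/ become [k] and [s] when no front vowel follows — gives [k].
So 'stone' = /vatʃ/.

/vatʃ/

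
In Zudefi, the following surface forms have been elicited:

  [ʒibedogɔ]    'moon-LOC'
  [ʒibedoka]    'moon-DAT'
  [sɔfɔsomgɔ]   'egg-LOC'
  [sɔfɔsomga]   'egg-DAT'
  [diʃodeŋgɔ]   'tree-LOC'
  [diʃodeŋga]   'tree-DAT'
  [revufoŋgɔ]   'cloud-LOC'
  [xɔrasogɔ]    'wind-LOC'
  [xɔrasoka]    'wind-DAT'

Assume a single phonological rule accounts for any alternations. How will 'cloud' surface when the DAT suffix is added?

[revufoŋga]

The DAT suffix surfaces as [-ga] and [-ka], depending on the final segment of the stem.
The LOC suffix, which begins with [g], is invariant after every stem; so [g] is not altered by any rule here.
So the underlying form is /-ka/, and voiceless stops become voiced after a nasal.
After 'cloud', which ends in a nasal, the suffix surfaces as [-ga], giving [revufoŋga].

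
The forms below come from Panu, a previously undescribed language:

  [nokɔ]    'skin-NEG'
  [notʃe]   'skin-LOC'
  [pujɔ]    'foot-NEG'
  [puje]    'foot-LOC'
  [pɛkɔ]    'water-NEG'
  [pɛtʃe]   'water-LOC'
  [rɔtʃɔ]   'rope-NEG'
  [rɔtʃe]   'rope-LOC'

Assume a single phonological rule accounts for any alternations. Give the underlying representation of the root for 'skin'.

The root 'skin' surfaces as [nokɔ] and [notʃe], with a stem-final [k] ~ [tʃ] alternation.
Compare 'rope', with invariant [tʃ] in [rɔtʃɔ] and [rɔtʃe]: an analysis with underlying /tʃ/ and a rule producing [k] before the NEG suffix would wrongly predict alternation here too.
The alternation reflects palatalization before a front vowel: /k/ becomes palato-alveolar [tʃ] before a front vowel. /k/ is underlying.

/nok/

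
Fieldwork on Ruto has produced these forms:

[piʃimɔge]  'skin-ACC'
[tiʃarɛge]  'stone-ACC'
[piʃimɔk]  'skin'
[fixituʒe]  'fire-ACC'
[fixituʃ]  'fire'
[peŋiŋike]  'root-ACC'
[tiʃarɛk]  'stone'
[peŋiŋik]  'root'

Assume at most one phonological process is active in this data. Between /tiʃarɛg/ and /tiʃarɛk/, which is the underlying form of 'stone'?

In [tiʃarɛge] and [tiʃarɛk] the final segment of 'stone' alternates: [g] ~ [k].
But 'root' keeps [k] in both environments ([peŋiŋike], [peŋiŋik]), so there is no rule changing /k/ to [g] before the ACC suffix.
The alternation reflects word-final obstruent devoicing: voiced obstruents become voiceless word-finally. /g/ is underlying.

/tiʃarɛg/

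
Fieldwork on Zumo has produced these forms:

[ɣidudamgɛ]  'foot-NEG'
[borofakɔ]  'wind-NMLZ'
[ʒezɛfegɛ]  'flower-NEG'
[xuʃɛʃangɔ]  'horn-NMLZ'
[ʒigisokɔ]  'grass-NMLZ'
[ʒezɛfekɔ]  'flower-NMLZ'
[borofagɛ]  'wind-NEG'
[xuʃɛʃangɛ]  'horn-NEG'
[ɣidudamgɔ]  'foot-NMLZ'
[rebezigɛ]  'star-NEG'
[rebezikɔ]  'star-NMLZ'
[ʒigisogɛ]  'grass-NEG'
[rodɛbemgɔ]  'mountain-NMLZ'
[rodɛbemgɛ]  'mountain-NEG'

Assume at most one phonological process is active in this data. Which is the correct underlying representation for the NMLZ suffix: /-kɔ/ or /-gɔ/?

/-kɔ/

The NMLZ suffix surfaces as [-gɔ] and [-kɔ], depending on the final segment of the stem.
By contrast the NEG suffix keeps its initial [g] throughout — that segment must be underlying.
The NMLZ suffix is therefore /-kɔ/ underlyingly, with post-nasal voicing: voiceless stops become voiced after a nasal.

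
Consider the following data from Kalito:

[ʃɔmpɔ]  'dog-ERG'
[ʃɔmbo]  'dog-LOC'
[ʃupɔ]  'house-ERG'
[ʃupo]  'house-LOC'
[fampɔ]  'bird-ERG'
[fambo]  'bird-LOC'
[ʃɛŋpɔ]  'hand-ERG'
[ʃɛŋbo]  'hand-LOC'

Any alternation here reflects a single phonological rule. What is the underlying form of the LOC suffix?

The LOC morpheme has two allomorphs, [-bo] and [-po].
By contrast the ERG suffix keeps its initial [p] throughout — that segment must be underlying.
So the underlying form is /-bo/, and voiced stops become voiceless after a vowel.

/-bo/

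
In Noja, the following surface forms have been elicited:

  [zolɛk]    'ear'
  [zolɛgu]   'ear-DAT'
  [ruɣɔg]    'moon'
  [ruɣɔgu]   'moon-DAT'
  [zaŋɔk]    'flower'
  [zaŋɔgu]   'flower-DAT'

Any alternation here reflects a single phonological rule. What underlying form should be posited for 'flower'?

/zaŋɔk/

'flower' shows [k] ~ [g] at the end of the stem ([zaŋɔk] vs [zaŋɔgu]).
But 'moon' keeps [g] in both environments ([ruɣɔg], [ruɣɔgu]), so there is no rule changing /g/ to [k] in isolation.
The alternation reflects intervocalic voicing: voiceless stops become voiced between vowels. /k/ is underlying.
So 'flower' = /zaŋɔk/.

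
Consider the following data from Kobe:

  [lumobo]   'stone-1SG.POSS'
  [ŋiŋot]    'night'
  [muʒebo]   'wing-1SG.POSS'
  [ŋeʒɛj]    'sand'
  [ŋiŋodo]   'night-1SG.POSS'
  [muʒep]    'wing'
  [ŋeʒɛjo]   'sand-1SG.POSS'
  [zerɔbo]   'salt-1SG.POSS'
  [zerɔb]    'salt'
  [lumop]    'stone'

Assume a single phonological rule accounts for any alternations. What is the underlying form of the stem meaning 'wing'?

In [muʒebo] and [muʒep] the final segment of 'wing' alternates: [b] ~ [p].
If /b/ were underlying and a rule turned it into [p] in isolation, 'salt' would also alternate; but it has [b] in both [zerɔbo] and [zerɔb].
Therefore /p/ is basic and [b] is derived by intervocalic voicing (voiceless stops become voiced between vowels).
So 'wing' = /muʒep/.

/muʒep/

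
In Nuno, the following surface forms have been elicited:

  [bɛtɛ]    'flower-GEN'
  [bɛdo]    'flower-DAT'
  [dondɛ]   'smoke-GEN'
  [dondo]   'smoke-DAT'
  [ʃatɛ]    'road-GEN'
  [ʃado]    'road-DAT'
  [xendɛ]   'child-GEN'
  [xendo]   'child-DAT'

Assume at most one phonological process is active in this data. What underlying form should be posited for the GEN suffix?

The GEN morpheme has two allomorphs, [-dɛ] and [-tɛ].
By contrast the DAT suffix keeps its initial [d] throughout — that segment must be underlying.
So the underlying form is /-tɛ/, and voiceless stops become voiced after a nasal.

/-tɛ/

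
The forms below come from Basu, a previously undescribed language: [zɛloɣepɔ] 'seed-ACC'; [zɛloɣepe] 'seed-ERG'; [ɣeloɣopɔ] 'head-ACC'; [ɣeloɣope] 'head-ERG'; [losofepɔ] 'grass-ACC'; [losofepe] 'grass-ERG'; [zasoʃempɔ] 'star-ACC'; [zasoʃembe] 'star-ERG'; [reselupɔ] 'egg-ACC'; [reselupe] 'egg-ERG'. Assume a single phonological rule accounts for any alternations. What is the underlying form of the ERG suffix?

The ERG morpheme has two allomorphs, [-be] and [-pe].
By contrast the ACC suffix keeps its initial [p] throughout — that segment must be underlying.
So the underlying form is /-be/, and voiced stops become voiceless after a vowel.

/-be/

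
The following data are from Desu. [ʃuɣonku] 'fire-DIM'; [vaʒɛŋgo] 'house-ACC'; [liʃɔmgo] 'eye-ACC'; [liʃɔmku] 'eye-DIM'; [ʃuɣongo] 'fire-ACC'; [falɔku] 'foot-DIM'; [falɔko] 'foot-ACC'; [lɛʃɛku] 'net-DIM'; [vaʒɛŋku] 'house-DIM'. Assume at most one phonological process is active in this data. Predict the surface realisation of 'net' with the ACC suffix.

[lɛʃɛko]

The ACC suffix surfaces as [-go] and [-ko], depending on the final segment of the stem.
By contrast the DIM suffix keeps its initial [k] throughout — that segment must be underlying.
So the underlying form is /-go/, and voiced stops become voiceless after a vowel.
After 'net', which ends in a vowel, the suffix surfaces as [-ko], giving [lɛʃɛko].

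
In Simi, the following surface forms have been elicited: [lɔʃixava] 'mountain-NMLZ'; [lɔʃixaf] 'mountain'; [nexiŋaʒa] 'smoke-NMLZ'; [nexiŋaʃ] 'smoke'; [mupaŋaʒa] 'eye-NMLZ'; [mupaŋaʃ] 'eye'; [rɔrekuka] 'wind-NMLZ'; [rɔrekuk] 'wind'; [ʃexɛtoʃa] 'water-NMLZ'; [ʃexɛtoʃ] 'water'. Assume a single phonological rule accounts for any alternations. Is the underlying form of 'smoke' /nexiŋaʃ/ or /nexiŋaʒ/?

/nexiŋaʒ/

The root 'smoke' surfaces as [nexiŋaʒa] and [nexiŋaʃ], with a stem-final [ʒ] ~ [ʃ] alternation.
But 'water' keeps [ʃ] in both environments ([ʃexɛtoʃa], [ʃexɛtoʃ]), so there is no rule changing /ʃ/ to [ʒ] before the NMLZ suffix.
Therefore /ʒ/ is basic and [ʃ] is derived by word-final obstruent devoicing (voiced obstruents become voiceless word-finally).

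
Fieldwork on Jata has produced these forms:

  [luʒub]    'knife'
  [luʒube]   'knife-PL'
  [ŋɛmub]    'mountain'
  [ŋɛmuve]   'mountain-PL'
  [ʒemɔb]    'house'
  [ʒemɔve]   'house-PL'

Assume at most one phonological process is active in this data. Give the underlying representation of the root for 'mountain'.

/ŋɛmuv/

The stem for 'mountain' ends in [b] in [ŋɛmub] but [v] in [ŋɛmuve].
If /b/ were underlying and a rule turned it into [v] before the PL suffix, 'knife' would also alternate; but it has [b] in both [luʒub] and [luʒube].
The underlying segment must be /v/; voiced fricatives become stops word-finally, yielding [b] there.
So 'mountain' = /ŋɛmuv/.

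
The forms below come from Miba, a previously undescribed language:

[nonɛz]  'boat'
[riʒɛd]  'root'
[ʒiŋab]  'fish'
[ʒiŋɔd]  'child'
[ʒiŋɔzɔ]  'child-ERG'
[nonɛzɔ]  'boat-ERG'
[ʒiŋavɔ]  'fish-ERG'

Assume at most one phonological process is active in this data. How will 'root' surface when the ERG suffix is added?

In [ʒiŋɔzɔ] and [ʒiŋɔd] the final segment of 'child' alternates: [z] ~ [d].
The stem 'boat' ([nonɛzɔ], [nonɛz]) shows [z] unchanged in both environments, so [z] cannot be basic with [d] derived in isolation.
Therefore /d/ is basic and [z] is derived by intervocalic spirantization (voiced stops become fricatives between vowels).
The one attested form of 'root', [riʒɛd], shows underlying /riʒɛd/. Applying the same rule between vowels gives [riʒɛzɔ].

[riʒɛzɔ]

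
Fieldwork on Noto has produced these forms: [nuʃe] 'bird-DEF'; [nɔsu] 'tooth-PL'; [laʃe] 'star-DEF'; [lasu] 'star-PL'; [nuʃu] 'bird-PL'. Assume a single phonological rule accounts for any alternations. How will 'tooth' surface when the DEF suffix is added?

[nɔʃe]

The stem for 'star' ends in [ʃ] in [laʃe] but [s] in [lasu].
But 'bird' keeps [ʃ] in both environments ([nuʃe], [nuʃu]), so there is no rule changing /ʃ/ to [s] before the PL suffix.
The underlying segment must be /s/; /s/ becomes palato-alveolar [ʃ] before a front vowel, yielding [ʃ] there.
The one attested form of 'tooth', [nɔsu], shows underlying /nɔs/. Applying the same rule before a front vowel gives [nɔʃe].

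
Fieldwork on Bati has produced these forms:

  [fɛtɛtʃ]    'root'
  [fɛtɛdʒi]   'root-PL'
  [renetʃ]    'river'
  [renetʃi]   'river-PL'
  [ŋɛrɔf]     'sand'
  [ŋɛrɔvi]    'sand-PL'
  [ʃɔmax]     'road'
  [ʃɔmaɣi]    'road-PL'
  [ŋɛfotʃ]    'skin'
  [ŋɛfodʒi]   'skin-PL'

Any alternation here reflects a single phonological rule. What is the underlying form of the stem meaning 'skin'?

/ŋɛfodʒ/

The root 'skin' surfaces as [ŋɛfotʃ] and [ŋɛfodʒi], with a stem-final [tʃ] ~ [dʒ] alternation.
If /tʃ/ were underlying and a rule turned it into [dʒ] before the PL suffix, 'river' would also alternate; but it has [tʃ] in both [renetʃ] and [renetʃi].
So /dʒ/ is underlying, and a rule of word-final obstruent devoicing — voiced obstruents become voiceless word-finally — gives [tʃ].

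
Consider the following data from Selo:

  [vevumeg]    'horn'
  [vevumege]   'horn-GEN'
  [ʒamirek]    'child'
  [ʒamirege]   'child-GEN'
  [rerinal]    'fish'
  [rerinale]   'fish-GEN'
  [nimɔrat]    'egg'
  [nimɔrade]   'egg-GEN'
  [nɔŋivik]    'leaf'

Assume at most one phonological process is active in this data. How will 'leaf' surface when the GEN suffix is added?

The root 'child' surfaces as [ʒamirek] and [ʒamirege], with a stem-final [k] ~ [g] alternation.
But 'horn' keeps [g] in both environments ([vevumeg], [vevumege]), so there is no rule changing /g/ to [k] in isolation.
The underlying segment must be /k/; voiceless stops become voiced between vowels, yielding [g] there.
From [nɔŋivik] the stem 'leaf' is /nɔŋivik/; between vowels this yields [nɔŋivige].

[nɔŋivige]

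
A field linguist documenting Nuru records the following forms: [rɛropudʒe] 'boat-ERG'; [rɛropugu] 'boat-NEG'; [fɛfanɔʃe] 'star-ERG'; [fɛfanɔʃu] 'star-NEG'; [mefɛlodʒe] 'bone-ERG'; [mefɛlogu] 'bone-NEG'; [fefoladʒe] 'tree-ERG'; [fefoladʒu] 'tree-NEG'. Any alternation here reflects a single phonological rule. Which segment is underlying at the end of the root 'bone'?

In [mefɛlodʒe] and [mefɛlogu] the final segment of 'bone' alternates: [dʒ] ~ [g].
If /dʒ/ were underlying and a rule turned it into [g] before the NEG suffix, 'tree' would also alternate; but it has [dʒ] in both [fefoladʒe] and [fefoladʒu].
The underlying segment must be /g/; /g/ becomes palato-alveolar [dʒ] before a front vowel, yielding [dʒ] there.

/g/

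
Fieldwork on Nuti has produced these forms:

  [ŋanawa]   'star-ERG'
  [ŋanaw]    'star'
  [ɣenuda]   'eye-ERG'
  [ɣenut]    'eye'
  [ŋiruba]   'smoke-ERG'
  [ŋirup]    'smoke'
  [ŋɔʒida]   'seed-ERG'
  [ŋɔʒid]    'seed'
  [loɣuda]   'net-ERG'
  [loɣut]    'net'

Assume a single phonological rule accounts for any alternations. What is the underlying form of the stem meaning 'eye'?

The stem for 'eye' ends in [d] in [ɣenuda] but [t] in [ɣenut].
If /d/ were underlying and a rule turned it into [t] in isolation, 'seed' would also alternate; but it has [d] in both [ŋɔʒida] and [ŋɔʒid].
So /t/ is underlying, and a rule of intervocalic voicing — voiceless stops become voiced between vowels — gives [d].

/ɣenut/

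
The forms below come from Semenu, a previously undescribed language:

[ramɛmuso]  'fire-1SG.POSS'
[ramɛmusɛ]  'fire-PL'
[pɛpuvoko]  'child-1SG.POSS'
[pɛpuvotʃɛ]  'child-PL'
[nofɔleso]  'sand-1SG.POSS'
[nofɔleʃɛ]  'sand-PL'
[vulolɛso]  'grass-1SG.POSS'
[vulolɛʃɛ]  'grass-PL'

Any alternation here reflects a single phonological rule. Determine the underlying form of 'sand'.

/nofɔleʃ/

'sand' shows [s] ~ [ʃ] at the end of the stem ([nofɔleso] vs [nofɔleʃɛ]).
But 'fire' keeps [s] in both environments ([ramɛmuso], [ramɛmusɛ]), so there is no rule changing /s/ to [ʃ] before the PL suffix.
The underlying segment must be /ʃ/; palato-alveolar /tʃ/ and /ʃ/ become [k] and [s] when no front vowel follows, yielding [s] there.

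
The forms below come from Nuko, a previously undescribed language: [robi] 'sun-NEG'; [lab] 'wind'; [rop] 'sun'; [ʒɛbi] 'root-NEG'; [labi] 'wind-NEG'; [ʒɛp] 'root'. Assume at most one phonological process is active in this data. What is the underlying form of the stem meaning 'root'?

In [ʒɛp] and [ʒɛbi] the final segment of 'root' alternates: [p] ~ [b].
Compare 'wind', with invariant [b] in [lab] and [labi]: an analysis with underlying /b/ and a rule producing [p] in isolation would wrongly predict alternation here too.
The alternation reflects intervocalic voicing: voiceless stops become voiced between vowels. /p/ is underlying.
Hence 'root' is /ʒɛp/ underlyingly.

/ʒɛp/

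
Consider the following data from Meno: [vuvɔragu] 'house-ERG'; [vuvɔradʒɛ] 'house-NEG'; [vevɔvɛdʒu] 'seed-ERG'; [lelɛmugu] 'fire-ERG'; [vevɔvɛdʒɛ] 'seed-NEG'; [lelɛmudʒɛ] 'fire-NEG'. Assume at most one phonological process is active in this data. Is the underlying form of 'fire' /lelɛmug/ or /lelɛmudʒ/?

/lelɛmug/

The stem for 'fire' ends in [dʒ] in [lelɛmudʒɛ] but [g] in [lelɛmugu].
If /dʒ/ were underlying and a rule turned it into [g] before the ERG suffix, 'seed' would also alternate; but it has [dʒ] in both [vevɔvɛdʒɛ] and [vevɔvɛdʒu].
The alternation reflects palatalization before a front vowel: /g/ becomes palato-alveolar [dʒ] before a front vowel. /g/ is underlying.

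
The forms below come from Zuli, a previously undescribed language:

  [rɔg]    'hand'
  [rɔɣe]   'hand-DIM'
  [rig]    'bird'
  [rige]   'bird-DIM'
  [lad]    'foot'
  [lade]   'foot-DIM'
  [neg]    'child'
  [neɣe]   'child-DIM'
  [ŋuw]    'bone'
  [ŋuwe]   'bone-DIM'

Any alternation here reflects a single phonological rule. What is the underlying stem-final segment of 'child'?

/ɣ/

'child' shows [g] ~ [ɣ] at the end of the stem ([neg] vs [neɣe]).
The stem 'bird' ([rig], [rige]) shows [g] unchanged in both environments, so [g] cannot be basic with [ɣ] derived before the DIM suffix.
Therefore /ɣ/ is basic and [g] is derived by word-final hardening (voiced fricatives become stops word-finally).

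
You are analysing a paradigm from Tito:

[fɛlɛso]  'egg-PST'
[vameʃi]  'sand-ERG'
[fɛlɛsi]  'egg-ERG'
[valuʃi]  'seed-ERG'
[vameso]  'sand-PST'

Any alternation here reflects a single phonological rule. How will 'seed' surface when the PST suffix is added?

[valuso]

The root 'sand' surfaces as [vameʃi] and [vameso], with a stem-final [ʃ] ~ [s] alternation.
The stem 'egg' ([fɛlɛsi], [fɛlɛso]) shows [s] unchanged in both environments, so [s] cannot be basic with [ʃ] derived before the ERG suffix.
Therefore /ʃ/ is basic and [s] is derived by depalatalization (palato-alveolar /ʃ/ becomes [s] when no front vowel follows).
From [valuʃi] the stem 'seed' is /valuʃ/; when no front vowel follows this yields [valuso].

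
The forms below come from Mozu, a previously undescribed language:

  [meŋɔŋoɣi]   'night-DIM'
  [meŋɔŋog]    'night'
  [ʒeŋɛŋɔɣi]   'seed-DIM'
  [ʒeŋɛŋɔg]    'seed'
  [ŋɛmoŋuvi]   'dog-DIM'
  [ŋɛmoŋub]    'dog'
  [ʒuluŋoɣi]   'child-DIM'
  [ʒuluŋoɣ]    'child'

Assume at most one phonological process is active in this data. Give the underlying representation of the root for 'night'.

'night' shows [ɣ] ~ [g] at the end of the stem ([meŋɔŋoɣi] vs [meŋɔŋog]).
If /ɣ/ were underlying and a rule turned it into [g] in isolation, 'child' would also alternate; but it has [ɣ] in both [ʒuluŋoɣi] and [ʒuluŋoɣ].
The underlying segment must be /g/; voiced stops become fricatives between vowels, yielding [ɣ] there.

/meŋɔŋog/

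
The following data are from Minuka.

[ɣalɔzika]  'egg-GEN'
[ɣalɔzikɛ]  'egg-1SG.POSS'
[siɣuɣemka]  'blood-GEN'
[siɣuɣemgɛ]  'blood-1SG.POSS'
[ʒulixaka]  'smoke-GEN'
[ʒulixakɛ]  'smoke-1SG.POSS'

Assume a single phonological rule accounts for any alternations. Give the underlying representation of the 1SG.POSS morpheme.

/-gɛ/

The 1SG.POSS morpheme has two allomorphs, [-gɛ] and [-kɛ].
By contrast the GEN suffix keeps its initial [k] throughout — that segment must be underlying.
So the underlying form is /-gɛ/, and voiced stops become voiceless after a vowel.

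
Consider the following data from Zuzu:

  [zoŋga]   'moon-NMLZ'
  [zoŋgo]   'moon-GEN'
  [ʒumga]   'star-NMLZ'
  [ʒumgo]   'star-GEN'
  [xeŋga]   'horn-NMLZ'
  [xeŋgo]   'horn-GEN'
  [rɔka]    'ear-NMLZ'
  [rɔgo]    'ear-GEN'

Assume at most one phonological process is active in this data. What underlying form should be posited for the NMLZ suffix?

/-ka/

The NMLZ morpheme has two allomorphs, [-ga] and [-ka].
By contrast the GEN suffix keeps its initial [g] throughout — that segment must be underlying.
So the underlying form is /-ka/, and voiceless stops become voiced after a nasal.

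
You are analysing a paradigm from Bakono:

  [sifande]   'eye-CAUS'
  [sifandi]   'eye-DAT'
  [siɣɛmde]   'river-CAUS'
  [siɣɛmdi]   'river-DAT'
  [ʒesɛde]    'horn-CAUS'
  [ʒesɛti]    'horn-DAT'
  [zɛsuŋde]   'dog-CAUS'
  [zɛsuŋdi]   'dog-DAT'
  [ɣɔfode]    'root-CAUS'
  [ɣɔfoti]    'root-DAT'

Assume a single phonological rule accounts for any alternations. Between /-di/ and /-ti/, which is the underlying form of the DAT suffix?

/-ti/

The DAT suffix surfaces as [-di] and [-ti], depending on the final segment of the stem.
The CAUS suffix, which begins with [d], is invariant after every stem; so [d] is not altered by any rule here.
The DAT suffix is therefore /-ti/ underlyingly, with post-nasal voicing: voiceless stops become voiced after a nasal.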